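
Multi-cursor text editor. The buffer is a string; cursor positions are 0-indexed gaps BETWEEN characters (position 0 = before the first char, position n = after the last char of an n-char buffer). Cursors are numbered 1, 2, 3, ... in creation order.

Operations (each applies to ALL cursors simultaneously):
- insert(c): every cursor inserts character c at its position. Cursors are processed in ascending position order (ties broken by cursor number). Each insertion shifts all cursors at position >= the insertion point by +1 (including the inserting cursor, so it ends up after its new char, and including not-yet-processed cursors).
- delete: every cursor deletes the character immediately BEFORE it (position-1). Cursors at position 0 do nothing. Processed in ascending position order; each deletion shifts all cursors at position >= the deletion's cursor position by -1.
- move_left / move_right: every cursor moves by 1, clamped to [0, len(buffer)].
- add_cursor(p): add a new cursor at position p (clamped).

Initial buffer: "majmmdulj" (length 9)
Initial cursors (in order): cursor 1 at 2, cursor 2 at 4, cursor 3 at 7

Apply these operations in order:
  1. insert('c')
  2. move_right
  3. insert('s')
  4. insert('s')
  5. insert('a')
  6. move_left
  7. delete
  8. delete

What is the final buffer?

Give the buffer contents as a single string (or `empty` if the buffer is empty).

After op 1 (insert('c')): buffer="macjmcmduclj" (len 12), cursors c1@3 c2@6 c3@10, authorship ..1..2...3..
After op 2 (move_right): buffer="macjmcmduclj" (len 12), cursors c1@4 c2@7 c3@11, authorship ..1..2...3..
After op 3 (insert('s')): buffer="macjsmcmsduclsj" (len 15), cursors c1@5 c2@9 c3@14, authorship ..1.1.2.2..3.3.
After op 4 (insert('s')): buffer="macjssmcmssduclssj" (len 18), cursors c1@6 c2@11 c3@17, authorship ..1.11.2.22..3.33.
After op 5 (insert('a')): buffer="macjssamcmssaduclssaj" (len 21), cursors c1@7 c2@13 c3@20, authorship ..1.111.2.222..3.333.
After op 6 (move_left): buffer="macjssamcmssaduclssaj" (len 21), cursors c1@6 c2@12 c3@19, authorship ..1.111.2.222..3.333.
After op 7 (delete): buffer="macjsamcmsaduclsaj" (len 18), cursors c1@5 c2@10 c3@16, authorship ..1.11.2.22..3.33.
After op 8 (delete): buffer="macjamcmaduclaj" (len 15), cursors c1@4 c2@8 c3@13, authorship ..1.1.2.2..3.3.

Answer: macjamcmaduclaj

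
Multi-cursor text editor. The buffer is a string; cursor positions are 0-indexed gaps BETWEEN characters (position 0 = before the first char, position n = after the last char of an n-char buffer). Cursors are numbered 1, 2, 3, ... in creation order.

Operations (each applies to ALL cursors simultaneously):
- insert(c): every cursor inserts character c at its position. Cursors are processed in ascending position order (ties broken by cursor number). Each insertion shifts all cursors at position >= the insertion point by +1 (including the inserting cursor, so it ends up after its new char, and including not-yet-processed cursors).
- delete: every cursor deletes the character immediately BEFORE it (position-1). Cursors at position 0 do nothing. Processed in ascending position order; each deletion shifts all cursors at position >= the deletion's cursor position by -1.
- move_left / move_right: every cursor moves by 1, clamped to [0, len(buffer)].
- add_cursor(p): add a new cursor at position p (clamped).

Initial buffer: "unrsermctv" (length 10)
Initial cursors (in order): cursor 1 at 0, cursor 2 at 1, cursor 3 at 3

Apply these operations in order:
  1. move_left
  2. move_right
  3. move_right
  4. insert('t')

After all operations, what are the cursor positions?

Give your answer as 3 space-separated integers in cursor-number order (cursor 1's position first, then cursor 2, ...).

After op 1 (move_left): buffer="unrsermctv" (len 10), cursors c1@0 c2@0 c3@2, authorship ..........
After op 2 (move_right): buffer="unrsermctv" (len 10), cursors c1@1 c2@1 c3@3, authorship ..........
After op 3 (move_right): buffer="unrsermctv" (len 10), cursors c1@2 c2@2 c3@4, authorship ..........
After op 4 (insert('t')): buffer="unttrstermctv" (len 13), cursors c1@4 c2@4 c3@7, authorship ..12..3......

Answer: 4 4 7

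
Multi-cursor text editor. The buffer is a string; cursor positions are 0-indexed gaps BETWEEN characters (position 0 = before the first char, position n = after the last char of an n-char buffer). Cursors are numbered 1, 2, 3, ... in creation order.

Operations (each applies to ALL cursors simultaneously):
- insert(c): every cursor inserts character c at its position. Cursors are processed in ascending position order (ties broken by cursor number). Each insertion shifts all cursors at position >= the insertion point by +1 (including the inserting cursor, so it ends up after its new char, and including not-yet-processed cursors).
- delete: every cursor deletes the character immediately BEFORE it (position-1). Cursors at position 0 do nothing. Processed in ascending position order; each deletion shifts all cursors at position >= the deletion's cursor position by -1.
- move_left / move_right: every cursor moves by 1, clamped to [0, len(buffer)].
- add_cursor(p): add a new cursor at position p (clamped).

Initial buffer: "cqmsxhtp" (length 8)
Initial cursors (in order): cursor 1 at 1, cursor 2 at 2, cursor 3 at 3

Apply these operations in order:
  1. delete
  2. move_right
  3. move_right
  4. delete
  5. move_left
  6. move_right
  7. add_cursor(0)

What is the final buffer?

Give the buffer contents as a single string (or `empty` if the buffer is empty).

Answer: htp

Derivation:
After op 1 (delete): buffer="sxhtp" (len 5), cursors c1@0 c2@0 c3@0, authorship .....
After op 2 (move_right): buffer="sxhtp" (len 5), cursors c1@1 c2@1 c3@1, authorship .....
After op 3 (move_right): buffer="sxhtp" (len 5), cursors c1@2 c2@2 c3@2, authorship .....
After op 4 (delete): buffer="htp" (len 3), cursors c1@0 c2@0 c3@0, authorship ...
After op 5 (move_left): buffer="htp" (len 3), cursors c1@0 c2@0 c3@0, authorship ...
After op 6 (move_right): buffer="htp" (len 3), cursors c1@1 c2@1 c3@1, authorship ...
After op 7 (add_cursor(0)): buffer="htp" (len 3), cursors c4@0 c1@1 c2@1 c3@1, authorship ...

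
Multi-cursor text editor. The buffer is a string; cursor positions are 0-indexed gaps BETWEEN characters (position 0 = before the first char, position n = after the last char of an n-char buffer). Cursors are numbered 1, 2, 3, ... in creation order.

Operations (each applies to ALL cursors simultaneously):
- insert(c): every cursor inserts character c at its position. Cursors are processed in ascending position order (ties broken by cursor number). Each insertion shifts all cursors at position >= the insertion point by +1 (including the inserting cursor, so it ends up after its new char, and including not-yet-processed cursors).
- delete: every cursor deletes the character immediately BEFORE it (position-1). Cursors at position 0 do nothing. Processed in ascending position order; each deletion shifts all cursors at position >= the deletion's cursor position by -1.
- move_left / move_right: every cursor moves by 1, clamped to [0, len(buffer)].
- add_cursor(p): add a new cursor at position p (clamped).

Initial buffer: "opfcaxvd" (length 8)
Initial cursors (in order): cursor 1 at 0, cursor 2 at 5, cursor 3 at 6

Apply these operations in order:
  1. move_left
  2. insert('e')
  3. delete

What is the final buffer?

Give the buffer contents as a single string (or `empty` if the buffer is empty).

Answer: opfcaxvd

Derivation:
After op 1 (move_left): buffer="opfcaxvd" (len 8), cursors c1@0 c2@4 c3@5, authorship ........
After op 2 (insert('e')): buffer="eopfceaexvd" (len 11), cursors c1@1 c2@6 c3@8, authorship 1....2.3...
After op 3 (delete): buffer="opfcaxvd" (len 8), cursors c1@0 c2@4 c3@5, authorship ........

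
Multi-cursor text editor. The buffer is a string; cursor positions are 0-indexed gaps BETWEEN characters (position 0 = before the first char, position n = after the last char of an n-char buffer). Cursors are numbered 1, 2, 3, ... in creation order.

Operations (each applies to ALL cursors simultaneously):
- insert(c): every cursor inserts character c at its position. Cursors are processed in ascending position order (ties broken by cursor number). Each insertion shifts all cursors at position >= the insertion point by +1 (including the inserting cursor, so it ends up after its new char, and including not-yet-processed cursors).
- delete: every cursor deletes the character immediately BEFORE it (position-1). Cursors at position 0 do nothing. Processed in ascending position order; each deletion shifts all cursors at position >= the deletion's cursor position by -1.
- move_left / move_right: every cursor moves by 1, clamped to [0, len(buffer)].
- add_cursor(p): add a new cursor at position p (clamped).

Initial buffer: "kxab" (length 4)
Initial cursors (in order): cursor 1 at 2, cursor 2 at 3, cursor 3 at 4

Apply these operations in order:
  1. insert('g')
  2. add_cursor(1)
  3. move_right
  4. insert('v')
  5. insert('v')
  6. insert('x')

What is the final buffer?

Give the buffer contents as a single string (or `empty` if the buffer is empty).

Answer: kxvvxgavvxgbvvxgvvx

Derivation:
After op 1 (insert('g')): buffer="kxgagbg" (len 7), cursors c1@3 c2@5 c3@7, authorship ..1.2.3
After op 2 (add_cursor(1)): buffer="kxgagbg" (len 7), cursors c4@1 c1@3 c2@5 c3@7, authorship ..1.2.3
After op 3 (move_right): buffer="kxgagbg" (len 7), cursors c4@2 c1@4 c2@6 c3@7, authorship ..1.2.3
After op 4 (insert('v')): buffer="kxvgavgbvgv" (len 11), cursors c4@3 c1@6 c2@9 c3@11, authorship ..41.12.233
After op 5 (insert('v')): buffer="kxvvgavvgbvvgvv" (len 15), cursors c4@4 c1@8 c2@12 c3@15, authorship ..441.112.22333
After op 6 (insert('x')): buffer="kxvvxgavvxgbvvxgvvx" (len 19), cursors c4@5 c1@10 c2@15 c3@19, authorship ..4441.1112.2223333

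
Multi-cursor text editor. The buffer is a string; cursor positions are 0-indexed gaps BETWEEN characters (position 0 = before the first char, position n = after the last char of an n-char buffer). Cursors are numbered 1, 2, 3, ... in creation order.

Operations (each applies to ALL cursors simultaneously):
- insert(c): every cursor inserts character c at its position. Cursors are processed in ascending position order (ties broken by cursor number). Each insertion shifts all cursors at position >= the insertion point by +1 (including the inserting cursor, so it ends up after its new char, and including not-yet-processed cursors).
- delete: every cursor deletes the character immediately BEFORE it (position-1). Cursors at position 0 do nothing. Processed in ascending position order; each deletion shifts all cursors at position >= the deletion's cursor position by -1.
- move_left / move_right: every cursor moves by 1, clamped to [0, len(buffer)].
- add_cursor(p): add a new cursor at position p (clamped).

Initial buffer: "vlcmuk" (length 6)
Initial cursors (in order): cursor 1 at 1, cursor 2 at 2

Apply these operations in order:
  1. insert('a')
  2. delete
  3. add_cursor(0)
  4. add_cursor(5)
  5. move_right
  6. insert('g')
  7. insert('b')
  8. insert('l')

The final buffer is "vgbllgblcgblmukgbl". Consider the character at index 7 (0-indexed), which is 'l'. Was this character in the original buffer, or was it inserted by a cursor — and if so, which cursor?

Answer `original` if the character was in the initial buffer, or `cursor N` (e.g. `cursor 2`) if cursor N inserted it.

Answer: cursor 1

Derivation:
After op 1 (insert('a')): buffer="valacmuk" (len 8), cursors c1@2 c2@4, authorship .1.2....
After op 2 (delete): buffer="vlcmuk" (len 6), cursors c1@1 c2@2, authorship ......
After op 3 (add_cursor(0)): buffer="vlcmuk" (len 6), cursors c3@0 c1@1 c2@2, authorship ......
After op 4 (add_cursor(5)): buffer="vlcmuk" (len 6), cursors c3@0 c1@1 c2@2 c4@5, authorship ......
After op 5 (move_right): buffer="vlcmuk" (len 6), cursors c3@1 c1@2 c2@3 c4@6, authorship ......
After op 6 (insert('g')): buffer="vglgcgmukg" (len 10), cursors c3@2 c1@4 c2@6 c4@10, authorship .3.1.2...4
After op 7 (insert('b')): buffer="vgblgbcgbmukgb" (len 14), cursors c3@3 c1@6 c2@9 c4@14, authorship .33.11.22...44
After op 8 (insert('l')): buffer="vgbllgblcgblmukgbl" (len 18), cursors c3@4 c1@8 c2@12 c4@18, authorship .333.111.222...444
Authorship (.=original, N=cursor N): . 3 3 3 . 1 1 1 . 2 2 2 . . . 4 4 4
Index 7: author = 1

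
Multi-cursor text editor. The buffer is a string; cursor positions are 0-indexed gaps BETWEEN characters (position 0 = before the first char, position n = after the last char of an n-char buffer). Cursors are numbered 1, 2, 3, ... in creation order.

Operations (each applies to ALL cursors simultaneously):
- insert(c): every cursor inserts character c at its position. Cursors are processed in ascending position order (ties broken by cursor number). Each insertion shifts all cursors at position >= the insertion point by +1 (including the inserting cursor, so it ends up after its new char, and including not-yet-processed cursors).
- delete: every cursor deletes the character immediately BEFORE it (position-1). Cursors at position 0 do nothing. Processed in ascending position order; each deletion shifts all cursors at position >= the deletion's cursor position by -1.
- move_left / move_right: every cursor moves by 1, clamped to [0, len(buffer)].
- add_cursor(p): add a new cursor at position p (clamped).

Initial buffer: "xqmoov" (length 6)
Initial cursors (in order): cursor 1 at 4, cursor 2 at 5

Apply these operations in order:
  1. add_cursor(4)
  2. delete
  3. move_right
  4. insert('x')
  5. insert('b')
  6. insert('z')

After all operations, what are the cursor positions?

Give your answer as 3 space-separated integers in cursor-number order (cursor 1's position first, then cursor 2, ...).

After op 1 (add_cursor(4)): buffer="xqmoov" (len 6), cursors c1@4 c3@4 c2@5, authorship ......
After op 2 (delete): buffer="xqv" (len 3), cursors c1@2 c2@2 c3@2, authorship ...
After op 3 (move_right): buffer="xqv" (len 3), cursors c1@3 c2@3 c3@3, authorship ...
After op 4 (insert('x')): buffer="xqvxxx" (len 6), cursors c1@6 c2@6 c3@6, authorship ...123
After op 5 (insert('b')): buffer="xqvxxxbbb" (len 9), cursors c1@9 c2@9 c3@9, authorship ...123123
After op 6 (insert('z')): buffer="xqvxxxbbbzzz" (len 12), cursors c1@12 c2@12 c3@12, authorship ...123123123

Answer: 12 12 12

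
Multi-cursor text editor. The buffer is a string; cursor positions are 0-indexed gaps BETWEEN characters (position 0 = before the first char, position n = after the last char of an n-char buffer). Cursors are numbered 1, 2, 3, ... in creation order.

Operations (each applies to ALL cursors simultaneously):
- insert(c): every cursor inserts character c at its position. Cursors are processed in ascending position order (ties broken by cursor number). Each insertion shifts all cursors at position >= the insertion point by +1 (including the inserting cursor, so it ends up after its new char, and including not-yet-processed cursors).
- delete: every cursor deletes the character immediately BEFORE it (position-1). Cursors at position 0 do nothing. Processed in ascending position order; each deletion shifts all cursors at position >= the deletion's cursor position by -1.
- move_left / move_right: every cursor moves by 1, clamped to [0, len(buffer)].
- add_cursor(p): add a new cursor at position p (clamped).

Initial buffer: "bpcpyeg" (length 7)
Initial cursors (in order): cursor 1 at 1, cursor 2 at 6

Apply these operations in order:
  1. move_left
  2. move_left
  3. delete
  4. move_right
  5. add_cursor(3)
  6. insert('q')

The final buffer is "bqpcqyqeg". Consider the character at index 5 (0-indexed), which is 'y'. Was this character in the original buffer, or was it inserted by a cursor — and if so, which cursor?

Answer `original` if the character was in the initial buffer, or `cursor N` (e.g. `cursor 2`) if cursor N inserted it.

After op 1 (move_left): buffer="bpcpyeg" (len 7), cursors c1@0 c2@5, authorship .......
After op 2 (move_left): buffer="bpcpyeg" (len 7), cursors c1@0 c2@4, authorship .......
After op 3 (delete): buffer="bpcyeg" (len 6), cursors c1@0 c2@3, authorship ......
After op 4 (move_right): buffer="bpcyeg" (len 6), cursors c1@1 c2@4, authorship ......
After op 5 (add_cursor(3)): buffer="bpcyeg" (len 6), cursors c1@1 c3@3 c2@4, authorship ......
After op 6 (insert('q')): buffer="bqpcqyqeg" (len 9), cursors c1@2 c3@5 c2@7, authorship .1..3.2..
Authorship (.=original, N=cursor N): . 1 . . 3 . 2 . .
Index 5: author = original

Answer: original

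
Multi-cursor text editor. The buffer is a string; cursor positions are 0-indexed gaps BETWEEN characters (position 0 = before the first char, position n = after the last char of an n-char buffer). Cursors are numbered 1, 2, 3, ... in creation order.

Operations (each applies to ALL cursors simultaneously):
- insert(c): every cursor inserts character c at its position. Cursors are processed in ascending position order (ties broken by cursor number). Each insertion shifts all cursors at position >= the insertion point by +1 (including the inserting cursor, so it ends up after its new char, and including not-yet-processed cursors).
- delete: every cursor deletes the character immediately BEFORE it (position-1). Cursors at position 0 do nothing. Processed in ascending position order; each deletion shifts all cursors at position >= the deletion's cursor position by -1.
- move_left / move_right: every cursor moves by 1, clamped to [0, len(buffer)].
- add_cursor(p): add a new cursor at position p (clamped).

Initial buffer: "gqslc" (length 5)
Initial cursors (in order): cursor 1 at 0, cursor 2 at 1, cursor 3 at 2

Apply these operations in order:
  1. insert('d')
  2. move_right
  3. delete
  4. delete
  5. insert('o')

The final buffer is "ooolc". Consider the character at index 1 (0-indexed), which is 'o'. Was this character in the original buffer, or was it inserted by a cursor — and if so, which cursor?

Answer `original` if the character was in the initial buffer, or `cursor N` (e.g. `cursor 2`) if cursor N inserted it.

After op 1 (insert('d')): buffer="dgdqdslc" (len 8), cursors c1@1 c2@3 c3@5, authorship 1.2.3...
After op 2 (move_right): buffer="dgdqdslc" (len 8), cursors c1@2 c2@4 c3@6, authorship 1.2.3...
After op 3 (delete): buffer="dddlc" (len 5), cursors c1@1 c2@2 c3@3, authorship 123..
After op 4 (delete): buffer="lc" (len 2), cursors c1@0 c2@0 c3@0, authorship ..
After op 5 (insert('o')): buffer="ooolc" (len 5), cursors c1@3 c2@3 c3@3, authorship 123..
Authorship (.=original, N=cursor N): 1 2 3 . .
Index 1: author = 2

Answer: cursor 2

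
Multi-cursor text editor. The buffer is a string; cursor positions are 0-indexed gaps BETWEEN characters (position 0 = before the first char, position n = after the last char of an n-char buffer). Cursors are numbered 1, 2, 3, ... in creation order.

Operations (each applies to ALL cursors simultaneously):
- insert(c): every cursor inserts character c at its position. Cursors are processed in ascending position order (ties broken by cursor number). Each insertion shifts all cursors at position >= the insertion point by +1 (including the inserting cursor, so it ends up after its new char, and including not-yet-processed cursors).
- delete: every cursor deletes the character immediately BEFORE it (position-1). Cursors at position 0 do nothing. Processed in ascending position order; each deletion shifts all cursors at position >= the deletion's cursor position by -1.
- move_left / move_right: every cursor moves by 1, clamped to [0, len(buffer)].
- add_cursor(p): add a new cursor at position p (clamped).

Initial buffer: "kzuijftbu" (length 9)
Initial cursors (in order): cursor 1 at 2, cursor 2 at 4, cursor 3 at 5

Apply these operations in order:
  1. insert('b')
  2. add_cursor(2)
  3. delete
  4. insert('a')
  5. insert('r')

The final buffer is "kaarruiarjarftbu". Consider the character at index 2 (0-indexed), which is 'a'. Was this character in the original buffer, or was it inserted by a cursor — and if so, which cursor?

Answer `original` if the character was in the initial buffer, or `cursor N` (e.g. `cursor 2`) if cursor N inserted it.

After op 1 (insert('b')): buffer="kzbuibjbftbu" (len 12), cursors c1@3 c2@6 c3@8, authorship ..1..2.3....
After op 2 (add_cursor(2)): buffer="kzbuibjbftbu" (len 12), cursors c4@2 c1@3 c2@6 c3@8, authorship ..1..2.3....
After op 3 (delete): buffer="kuijftbu" (len 8), cursors c1@1 c4@1 c2@3 c3@4, authorship ........
After op 4 (insert('a')): buffer="kaauiajaftbu" (len 12), cursors c1@3 c4@3 c2@6 c3@8, authorship .14..2.3....
After op 5 (insert('r')): buffer="kaarruiarjarftbu" (len 16), cursors c1@5 c4@5 c2@9 c3@12, authorship .1414..22.33....
Authorship (.=original, N=cursor N): . 1 4 1 4 . . 2 2 . 3 3 . . . .
Index 2: author = 4

Answer: cursor 4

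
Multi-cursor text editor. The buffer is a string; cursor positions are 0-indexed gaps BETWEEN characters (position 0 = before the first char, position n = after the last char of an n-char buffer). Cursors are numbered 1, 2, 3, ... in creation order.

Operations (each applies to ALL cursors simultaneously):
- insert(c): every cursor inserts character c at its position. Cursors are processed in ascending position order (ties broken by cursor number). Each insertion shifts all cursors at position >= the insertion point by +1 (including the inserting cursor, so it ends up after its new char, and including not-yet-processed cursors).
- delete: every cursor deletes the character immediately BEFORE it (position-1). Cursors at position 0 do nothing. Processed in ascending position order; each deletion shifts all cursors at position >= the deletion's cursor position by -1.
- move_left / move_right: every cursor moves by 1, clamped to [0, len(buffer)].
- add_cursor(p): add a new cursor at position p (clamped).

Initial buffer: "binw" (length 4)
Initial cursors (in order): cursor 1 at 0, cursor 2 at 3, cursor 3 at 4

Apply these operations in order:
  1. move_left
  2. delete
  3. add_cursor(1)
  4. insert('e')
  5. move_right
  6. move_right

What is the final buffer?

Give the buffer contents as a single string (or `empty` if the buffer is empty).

Answer: ebeeew

Derivation:
After op 1 (move_left): buffer="binw" (len 4), cursors c1@0 c2@2 c3@3, authorship ....
After op 2 (delete): buffer="bw" (len 2), cursors c1@0 c2@1 c3@1, authorship ..
After op 3 (add_cursor(1)): buffer="bw" (len 2), cursors c1@0 c2@1 c3@1 c4@1, authorship ..
After op 4 (insert('e')): buffer="ebeeew" (len 6), cursors c1@1 c2@5 c3@5 c4@5, authorship 1.234.
After op 5 (move_right): buffer="ebeeew" (len 6), cursors c1@2 c2@6 c3@6 c4@6, authorship 1.234.
After op 6 (move_right): buffer="ebeeew" (len 6), cursors c1@3 c2@6 c3@6 c4@6, authorship 1.234.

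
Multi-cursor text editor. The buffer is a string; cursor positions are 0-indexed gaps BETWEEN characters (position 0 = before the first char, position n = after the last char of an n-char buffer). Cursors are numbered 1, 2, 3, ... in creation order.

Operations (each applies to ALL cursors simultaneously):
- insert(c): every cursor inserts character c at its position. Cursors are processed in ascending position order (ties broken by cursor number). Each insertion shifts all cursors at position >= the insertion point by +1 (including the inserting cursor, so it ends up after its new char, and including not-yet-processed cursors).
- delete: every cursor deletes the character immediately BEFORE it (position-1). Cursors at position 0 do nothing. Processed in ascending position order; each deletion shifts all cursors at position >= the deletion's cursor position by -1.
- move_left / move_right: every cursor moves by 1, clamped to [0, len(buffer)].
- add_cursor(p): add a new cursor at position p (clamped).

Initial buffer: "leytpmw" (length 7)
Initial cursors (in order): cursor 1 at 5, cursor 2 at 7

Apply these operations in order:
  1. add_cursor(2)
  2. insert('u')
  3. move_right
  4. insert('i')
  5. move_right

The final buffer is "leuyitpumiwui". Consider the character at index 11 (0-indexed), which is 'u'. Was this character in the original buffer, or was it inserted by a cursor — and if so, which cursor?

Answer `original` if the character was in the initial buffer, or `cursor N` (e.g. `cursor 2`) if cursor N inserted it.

After op 1 (add_cursor(2)): buffer="leytpmw" (len 7), cursors c3@2 c1@5 c2@7, authorship .......
After op 2 (insert('u')): buffer="leuytpumwu" (len 10), cursors c3@3 c1@7 c2@10, authorship ..3...1..2
After op 3 (move_right): buffer="leuytpumwu" (len 10), cursors c3@4 c1@8 c2@10, authorship ..3...1..2
After op 4 (insert('i')): buffer="leuyitpumiwui" (len 13), cursors c3@5 c1@10 c2@13, authorship ..3.3..1.1.22
After op 5 (move_right): buffer="leuyitpumiwui" (len 13), cursors c3@6 c1@11 c2@13, authorship ..3.3..1.1.22
Authorship (.=original, N=cursor N): . . 3 . 3 . . 1 . 1 . 2 2
Index 11: author = 2

Answer: cursor 2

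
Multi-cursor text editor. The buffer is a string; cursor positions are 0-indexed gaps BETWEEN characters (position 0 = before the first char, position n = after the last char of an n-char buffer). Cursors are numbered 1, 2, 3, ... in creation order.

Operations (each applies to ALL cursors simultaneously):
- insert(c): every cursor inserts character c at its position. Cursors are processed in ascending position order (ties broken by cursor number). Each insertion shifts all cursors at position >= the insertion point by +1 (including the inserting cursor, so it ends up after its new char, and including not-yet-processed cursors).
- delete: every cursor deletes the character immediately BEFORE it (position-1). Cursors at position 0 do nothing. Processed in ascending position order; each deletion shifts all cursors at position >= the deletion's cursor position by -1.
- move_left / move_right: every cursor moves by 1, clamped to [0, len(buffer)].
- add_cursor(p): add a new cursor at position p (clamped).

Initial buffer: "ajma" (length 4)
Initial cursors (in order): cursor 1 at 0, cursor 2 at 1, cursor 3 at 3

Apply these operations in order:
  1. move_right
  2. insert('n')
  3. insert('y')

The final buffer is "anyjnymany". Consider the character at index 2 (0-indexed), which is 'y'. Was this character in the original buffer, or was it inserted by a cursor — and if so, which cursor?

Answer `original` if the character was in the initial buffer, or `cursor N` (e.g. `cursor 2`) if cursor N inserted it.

After op 1 (move_right): buffer="ajma" (len 4), cursors c1@1 c2@2 c3@4, authorship ....
After op 2 (insert('n')): buffer="anjnman" (len 7), cursors c1@2 c2@4 c3@7, authorship .1.2..3
After op 3 (insert('y')): buffer="anyjnymany" (len 10), cursors c1@3 c2@6 c3@10, authorship .11.22..33
Authorship (.=original, N=cursor N): . 1 1 . 2 2 . . 3 3
Index 2: author = 1

Answer: cursor 1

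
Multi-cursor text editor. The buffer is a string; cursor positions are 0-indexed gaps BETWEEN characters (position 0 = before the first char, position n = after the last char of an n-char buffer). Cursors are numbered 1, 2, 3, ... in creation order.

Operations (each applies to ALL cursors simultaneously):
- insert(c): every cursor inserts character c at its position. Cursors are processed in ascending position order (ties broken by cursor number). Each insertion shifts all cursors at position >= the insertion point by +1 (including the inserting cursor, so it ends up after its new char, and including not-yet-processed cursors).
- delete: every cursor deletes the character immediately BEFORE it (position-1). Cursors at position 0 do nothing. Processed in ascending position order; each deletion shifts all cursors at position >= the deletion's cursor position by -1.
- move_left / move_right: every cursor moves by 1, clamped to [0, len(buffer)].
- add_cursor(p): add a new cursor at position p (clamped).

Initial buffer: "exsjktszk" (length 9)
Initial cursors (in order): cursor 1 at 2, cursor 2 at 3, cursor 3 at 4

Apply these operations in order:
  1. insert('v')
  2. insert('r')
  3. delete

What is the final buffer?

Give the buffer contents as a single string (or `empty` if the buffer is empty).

Answer: exvsvjvktszk

Derivation:
After op 1 (insert('v')): buffer="exvsvjvktszk" (len 12), cursors c1@3 c2@5 c3@7, authorship ..1.2.3.....
After op 2 (insert('r')): buffer="exvrsvrjvrktszk" (len 15), cursors c1@4 c2@7 c3@10, authorship ..11.22.33.....
After op 3 (delete): buffer="exvsvjvktszk" (len 12), cursors c1@3 c2@5 c3@7, authorship ..1.2.3.....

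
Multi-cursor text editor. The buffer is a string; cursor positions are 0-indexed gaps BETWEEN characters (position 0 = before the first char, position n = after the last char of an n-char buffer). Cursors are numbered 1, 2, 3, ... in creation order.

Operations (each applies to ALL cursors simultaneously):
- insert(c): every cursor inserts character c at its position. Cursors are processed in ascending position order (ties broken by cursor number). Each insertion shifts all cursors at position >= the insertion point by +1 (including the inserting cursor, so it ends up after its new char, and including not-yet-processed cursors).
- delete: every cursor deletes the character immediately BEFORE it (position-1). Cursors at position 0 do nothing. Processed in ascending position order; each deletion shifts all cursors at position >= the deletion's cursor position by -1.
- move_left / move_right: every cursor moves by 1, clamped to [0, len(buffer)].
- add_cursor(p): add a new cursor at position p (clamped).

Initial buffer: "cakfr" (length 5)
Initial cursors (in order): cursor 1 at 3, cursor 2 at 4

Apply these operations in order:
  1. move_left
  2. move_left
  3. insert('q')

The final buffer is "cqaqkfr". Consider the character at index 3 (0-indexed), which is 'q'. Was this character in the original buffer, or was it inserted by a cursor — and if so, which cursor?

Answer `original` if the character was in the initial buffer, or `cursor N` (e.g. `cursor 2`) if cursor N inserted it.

Answer: cursor 2

Derivation:
After op 1 (move_left): buffer="cakfr" (len 5), cursors c1@2 c2@3, authorship .....
After op 2 (move_left): buffer="cakfr" (len 5), cursors c1@1 c2@2, authorship .....
After op 3 (insert('q')): buffer="cqaqkfr" (len 7), cursors c1@2 c2@4, authorship .1.2...
Authorship (.=original, N=cursor N): . 1 . 2 . . .
Index 3: author = 2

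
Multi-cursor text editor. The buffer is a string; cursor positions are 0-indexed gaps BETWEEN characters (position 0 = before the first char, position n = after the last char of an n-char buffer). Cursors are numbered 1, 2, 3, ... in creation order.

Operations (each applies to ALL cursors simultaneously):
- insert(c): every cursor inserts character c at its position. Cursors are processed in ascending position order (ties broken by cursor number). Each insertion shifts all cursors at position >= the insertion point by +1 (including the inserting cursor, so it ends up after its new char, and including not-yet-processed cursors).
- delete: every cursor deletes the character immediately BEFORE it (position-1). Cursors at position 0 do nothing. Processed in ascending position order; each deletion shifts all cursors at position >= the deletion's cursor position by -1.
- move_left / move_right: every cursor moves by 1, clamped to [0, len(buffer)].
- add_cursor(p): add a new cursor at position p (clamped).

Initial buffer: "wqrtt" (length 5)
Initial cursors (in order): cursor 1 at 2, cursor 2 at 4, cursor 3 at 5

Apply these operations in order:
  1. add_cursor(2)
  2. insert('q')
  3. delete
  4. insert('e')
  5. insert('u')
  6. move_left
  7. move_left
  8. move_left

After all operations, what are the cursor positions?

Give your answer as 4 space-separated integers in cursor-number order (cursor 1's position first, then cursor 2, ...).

Answer: 3 7 10 3

Derivation:
After op 1 (add_cursor(2)): buffer="wqrtt" (len 5), cursors c1@2 c4@2 c2@4 c3@5, authorship .....
After op 2 (insert('q')): buffer="wqqqrtqtq" (len 9), cursors c1@4 c4@4 c2@7 c3@9, authorship ..14..2.3
After op 3 (delete): buffer="wqrtt" (len 5), cursors c1@2 c4@2 c2@4 c3@5, authorship .....
After op 4 (insert('e')): buffer="wqeertete" (len 9), cursors c1@4 c4@4 c2@7 c3@9, authorship ..14..2.3
After op 5 (insert('u')): buffer="wqeeuurteuteu" (len 13), cursors c1@6 c4@6 c2@10 c3@13, authorship ..1414..22.33
After op 6 (move_left): buffer="wqeeuurteuteu" (len 13), cursors c1@5 c4@5 c2@9 c3@12, authorship ..1414..22.33
After op 7 (move_left): buffer="wqeeuurteuteu" (len 13), cursors c1@4 c4@4 c2@8 c3@11, authorship ..1414..22.33
After op 8 (move_left): buffer="wqeeuurteuteu" (len 13), cursors c1@3 c4@3 c2@7 c3@10, authorship ..1414..22.33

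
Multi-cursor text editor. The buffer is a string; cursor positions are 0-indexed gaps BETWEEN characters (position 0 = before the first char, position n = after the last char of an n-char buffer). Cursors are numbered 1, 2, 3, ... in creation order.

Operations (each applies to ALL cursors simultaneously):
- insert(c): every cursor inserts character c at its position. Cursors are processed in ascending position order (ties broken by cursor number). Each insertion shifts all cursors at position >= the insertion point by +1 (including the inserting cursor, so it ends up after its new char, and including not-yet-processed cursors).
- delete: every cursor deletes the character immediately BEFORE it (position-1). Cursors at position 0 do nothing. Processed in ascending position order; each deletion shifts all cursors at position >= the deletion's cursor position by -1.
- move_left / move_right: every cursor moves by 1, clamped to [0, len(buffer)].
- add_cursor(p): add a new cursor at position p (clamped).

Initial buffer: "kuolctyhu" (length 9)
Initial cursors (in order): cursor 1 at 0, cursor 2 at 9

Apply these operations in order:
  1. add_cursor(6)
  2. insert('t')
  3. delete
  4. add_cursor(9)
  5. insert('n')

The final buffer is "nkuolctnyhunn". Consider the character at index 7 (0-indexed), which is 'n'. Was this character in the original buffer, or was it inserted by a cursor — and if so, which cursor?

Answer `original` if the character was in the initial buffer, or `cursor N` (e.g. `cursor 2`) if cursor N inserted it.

Answer: cursor 3

Derivation:
After op 1 (add_cursor(6)): buffer="kuolctyhu" (len 9), cursors c1@0 c3@6 c2@9, authorship .........
After op 2 (insert('t')): buffer="tkuolcttyhut" (len 12), cursors c1@1 c3@8 c2@12, authorship 1......3...2
After op 3 (delete): buffer="kuolctyhu" (len 9), cursors c1@0 c3@6 c2@9, authorship .........
After op 4 (add_cursor(9)): buffer="kuolctyhu" (len 9), cursors c1@0 c3@6 c2@9 c4@9, authorship .........
After op 5 (insert('n')): buffer="nkuolctnyhunn" (len 13), cursors c1@1 c3@8 c2@13 c4@13, authorship 1......3...24
Authorship (.=original, N=cursor N): 1 . . . . . . 3 . . . 2 4
Index 7: author = 3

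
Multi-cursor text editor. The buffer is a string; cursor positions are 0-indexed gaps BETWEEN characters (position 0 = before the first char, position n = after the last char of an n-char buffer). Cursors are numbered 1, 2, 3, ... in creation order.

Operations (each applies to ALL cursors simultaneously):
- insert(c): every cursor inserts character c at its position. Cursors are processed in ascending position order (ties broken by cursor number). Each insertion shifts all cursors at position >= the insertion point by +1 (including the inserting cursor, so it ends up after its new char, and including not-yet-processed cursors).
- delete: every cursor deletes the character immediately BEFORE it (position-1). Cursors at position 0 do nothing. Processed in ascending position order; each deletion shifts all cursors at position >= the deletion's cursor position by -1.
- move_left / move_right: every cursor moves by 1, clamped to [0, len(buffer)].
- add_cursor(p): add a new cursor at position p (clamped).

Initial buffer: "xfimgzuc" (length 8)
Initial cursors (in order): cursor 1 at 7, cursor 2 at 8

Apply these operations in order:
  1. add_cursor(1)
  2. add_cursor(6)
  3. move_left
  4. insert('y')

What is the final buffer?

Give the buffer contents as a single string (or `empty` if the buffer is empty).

Answer: yxfimgyzyuyc

Derivation:
After op 1 (add_cursor(1)): buffer="xfimgzuc" (len 8), cursors c3@1 c1@7 c2@8, authorship ........
After op 2 (add_cursor(6)): buffer="xfimgzuc" (len 8), cursors c3@1 c4@6 c1@7 c2@8, authorship ........
After op 3 (move_left): buffer="xfimgzuc" (len 8), cursors c3@0 c4@5 c1@6 c2@7, authorship ........
After op 4 (insert('y')): buffer="yxfimgyzyuyc" (len 12), cursors c3@1 c4@7 c1@9 c2@11, authorship 3.....4.1.2.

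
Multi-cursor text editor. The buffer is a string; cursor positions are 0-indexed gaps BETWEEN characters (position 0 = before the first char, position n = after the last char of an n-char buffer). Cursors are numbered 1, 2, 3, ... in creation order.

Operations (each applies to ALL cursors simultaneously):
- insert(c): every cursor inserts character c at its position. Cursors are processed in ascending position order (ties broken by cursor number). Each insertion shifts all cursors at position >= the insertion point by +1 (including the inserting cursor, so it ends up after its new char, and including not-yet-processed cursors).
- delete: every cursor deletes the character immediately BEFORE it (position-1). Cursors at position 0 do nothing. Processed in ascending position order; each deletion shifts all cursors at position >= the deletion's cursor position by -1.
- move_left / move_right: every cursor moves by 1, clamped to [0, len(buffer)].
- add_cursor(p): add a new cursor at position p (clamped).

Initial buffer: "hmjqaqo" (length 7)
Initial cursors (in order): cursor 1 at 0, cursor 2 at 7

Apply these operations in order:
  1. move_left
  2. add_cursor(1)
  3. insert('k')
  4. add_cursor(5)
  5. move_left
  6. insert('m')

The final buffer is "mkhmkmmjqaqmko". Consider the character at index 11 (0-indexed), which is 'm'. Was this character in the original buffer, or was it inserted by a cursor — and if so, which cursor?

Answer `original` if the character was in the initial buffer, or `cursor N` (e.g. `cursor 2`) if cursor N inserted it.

After op 1 (move_left): buffer="hmjqaqo" (len 7), cursors c1@0 c2@6, authorship .......
After op 2 (add_cursor(1)): buffer="hmjqaqo" (len 7), cursors c1@0 c3@1 c2@6, authorship .......
After op 3 (insert('k')): buffer="khkmjqaqko" (len 10), cursors c1@1 c3@3 c2@9, authorship 1.3.....2.
After op 4 (add_cursor(5)): buffer="khkmjqaqko" (len 10), cursors c1@1 c3@3 c4@5 c2@9, authorship 1.3.....2.
After op 5 (move_left): buffer="khkmjqaqko" (len 10), cursors c1@0 c3@2 c4@4 c2@8, authorship 1.3.....2.
After op 6 (insert('m')): buffer="mkhmkmmjqaqmko" (len 14), cursors c1@1 c3@4 c4@7 c2@12, authorship 11.33.4....22.
Authorship (.=original, N=cursor N): 1 1 . 3 3 . 4 . . . . 2 2 .
Index 11: author = 2

Answer: cursor 2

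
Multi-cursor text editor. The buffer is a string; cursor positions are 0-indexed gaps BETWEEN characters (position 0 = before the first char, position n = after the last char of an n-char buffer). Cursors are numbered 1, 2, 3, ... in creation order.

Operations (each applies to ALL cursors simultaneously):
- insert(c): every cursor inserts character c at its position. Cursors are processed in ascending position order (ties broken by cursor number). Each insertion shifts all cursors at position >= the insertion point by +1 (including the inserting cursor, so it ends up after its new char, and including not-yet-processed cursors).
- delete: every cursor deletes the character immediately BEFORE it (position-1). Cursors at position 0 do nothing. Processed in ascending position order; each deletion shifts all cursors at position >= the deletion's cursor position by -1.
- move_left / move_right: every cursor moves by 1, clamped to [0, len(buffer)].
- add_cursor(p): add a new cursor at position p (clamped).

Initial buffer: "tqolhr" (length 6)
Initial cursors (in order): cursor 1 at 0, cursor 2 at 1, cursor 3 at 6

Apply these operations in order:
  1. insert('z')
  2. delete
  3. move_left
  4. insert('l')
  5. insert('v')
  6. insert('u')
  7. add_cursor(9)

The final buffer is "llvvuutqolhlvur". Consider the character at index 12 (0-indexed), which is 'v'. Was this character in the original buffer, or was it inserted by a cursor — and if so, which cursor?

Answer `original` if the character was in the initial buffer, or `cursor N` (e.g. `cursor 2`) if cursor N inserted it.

Answer: cursor 3

Derivation:
After op 1 (insert('z')): buffer="ztzqolhrz" (len 9), cursors c1@1 c2@3 c3@9, authorship 1.2.....3
After op 2 (delete): buffer="tqolhr" (len 6), cursors c1@0 c2@1 c3@6, authorship ......
After op 3 (move_left): buffer="tqolhr" (len 6), cursors c1@0 c2@0 c3@5, authorship ......
After op 4 (insert('l')): buffer="lltqolhlr" (len 9), cursors c1@2 c2@2 c3@8, authorship 12.....3.
After op 5 (insert('v')): buffer="llvvtqolhlvr" (len 12), cursors c1@4 c2@4 c3@11, authorship 1212.....33.
After op 6 (insert('u')): buffer="llvvuutqolhlvur" (len 15), cursors c1@6 c2@6 c3@14, authorship 121212.....333.
After op 7 (add_cursor(9)): buffer="llvvuutqolhlvur" (len 15), cursors c1@6 c2@6 c4@9 c3@14, authorship 121212.....333.
Authorship (.=original, N=cursor N): 1 2 1 2 1 2 . . . . . 3 3 3 .
Index 12: author = 3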